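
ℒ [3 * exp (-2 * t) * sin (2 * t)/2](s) 3/ ( (s + 2)^2 + 4)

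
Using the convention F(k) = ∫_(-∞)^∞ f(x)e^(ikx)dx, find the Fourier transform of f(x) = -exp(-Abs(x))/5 -2/(5 * k^2 + 5)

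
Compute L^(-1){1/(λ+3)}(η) exp(-3*η)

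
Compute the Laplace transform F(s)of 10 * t 10/s^2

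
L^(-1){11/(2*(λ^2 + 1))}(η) 11*sin(η)/2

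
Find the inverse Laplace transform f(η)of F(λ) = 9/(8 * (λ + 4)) 9 * exp(-4 * η)/8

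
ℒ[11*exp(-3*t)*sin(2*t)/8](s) 11/(4*((s+3)^2+4))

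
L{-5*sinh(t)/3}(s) -5/(3*s^2 - 3)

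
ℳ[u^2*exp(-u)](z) gamma(z+2)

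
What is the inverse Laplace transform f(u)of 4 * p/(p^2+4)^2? u * sin(2 * u)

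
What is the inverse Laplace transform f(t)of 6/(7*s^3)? 3*t^2/7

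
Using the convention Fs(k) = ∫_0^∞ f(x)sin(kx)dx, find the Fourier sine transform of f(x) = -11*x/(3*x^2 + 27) -11*pi*exp(-3*k)/6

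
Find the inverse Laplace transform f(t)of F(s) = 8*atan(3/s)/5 8*sin(3*t)/(5*t)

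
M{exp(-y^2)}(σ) gamma(σ/2)/2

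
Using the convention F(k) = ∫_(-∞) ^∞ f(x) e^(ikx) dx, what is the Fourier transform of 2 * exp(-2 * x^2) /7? sqrt(2) * sqrt(pi) * exp(-k^2/8) /7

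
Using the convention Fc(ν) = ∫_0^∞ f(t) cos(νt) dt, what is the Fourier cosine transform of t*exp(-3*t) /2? (9 - ν^2) /(2*(ν^2 + 9) ^2) 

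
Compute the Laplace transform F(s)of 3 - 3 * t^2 3/s - 6/s^3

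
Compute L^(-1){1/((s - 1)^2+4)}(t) exp(t)*sin(2*t)/2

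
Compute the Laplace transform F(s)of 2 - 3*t 2/s - 3/s^2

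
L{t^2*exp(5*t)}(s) 2/(s - 5)^3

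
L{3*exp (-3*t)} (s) 3/ (s + 3)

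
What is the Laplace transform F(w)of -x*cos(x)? (1 - w^2)/(w^2 + 1)^2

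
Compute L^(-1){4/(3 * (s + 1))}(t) 4 * exp(-t)/3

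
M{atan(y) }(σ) -pi*sec(pi*σ/2) /(2*σ) 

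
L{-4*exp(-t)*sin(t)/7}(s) -4/(7*(s + 1)^2 + 7)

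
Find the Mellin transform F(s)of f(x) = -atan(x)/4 pi*sec(pi*s/2)/(8*s)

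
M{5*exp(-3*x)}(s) 5*gamma(s)/3^s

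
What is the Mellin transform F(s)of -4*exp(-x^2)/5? -2*gamma(s/2)/5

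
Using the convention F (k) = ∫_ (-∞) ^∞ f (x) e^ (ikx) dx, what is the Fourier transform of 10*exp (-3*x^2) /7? 10*sqrt (3)*sqrt (pi)*exp (-k^2/12) /21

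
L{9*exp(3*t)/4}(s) 9/(4*(s - 3))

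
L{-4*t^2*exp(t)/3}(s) -8/(3*(s - 1)^3)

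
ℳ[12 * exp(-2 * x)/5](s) 12 * gamma(s)/(5 * 2^s)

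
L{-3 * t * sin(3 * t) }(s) -18 * s/(s^2 + 9) ^2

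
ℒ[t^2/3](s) 2/(3*s^3)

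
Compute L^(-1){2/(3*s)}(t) 2/3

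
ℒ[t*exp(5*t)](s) (s - 5)^(-2)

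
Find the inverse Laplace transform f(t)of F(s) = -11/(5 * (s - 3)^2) -11 * t * exp(3 * t)/5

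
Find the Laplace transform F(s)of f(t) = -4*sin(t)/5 -4/(5*s^2 + 5)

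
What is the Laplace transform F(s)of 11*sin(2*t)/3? 22/(3*(s^2 + 4))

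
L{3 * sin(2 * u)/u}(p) 3 * atan(2/p)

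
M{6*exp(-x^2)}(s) 3*gamma(s/2)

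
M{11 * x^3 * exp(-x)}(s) 11 * gamma(s + 3)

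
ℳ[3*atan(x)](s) -3*pi*sec(pi*s/2)/(2*s)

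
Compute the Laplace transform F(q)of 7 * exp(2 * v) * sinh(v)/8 7/(8 * ((q - 2)^2 - 1))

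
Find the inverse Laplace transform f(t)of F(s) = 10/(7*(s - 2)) 10*exp(2*t)/7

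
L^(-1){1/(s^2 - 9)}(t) sinh(3*t)/3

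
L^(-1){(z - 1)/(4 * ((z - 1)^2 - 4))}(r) exp(r) * cosh(2 * r)/4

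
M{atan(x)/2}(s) -pi * sec(pi * s/2)/(4 * s)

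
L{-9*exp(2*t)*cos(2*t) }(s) 9*(2 - s) /((s - 2) ^2 + 4) 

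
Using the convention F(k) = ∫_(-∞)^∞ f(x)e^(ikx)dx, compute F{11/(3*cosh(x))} 11*pi/(3*cosh(pi*k/2))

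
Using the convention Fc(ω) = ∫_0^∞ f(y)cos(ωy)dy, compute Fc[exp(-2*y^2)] sqrt(2)*sqrt(pi)*exp(-ω^2/8)/4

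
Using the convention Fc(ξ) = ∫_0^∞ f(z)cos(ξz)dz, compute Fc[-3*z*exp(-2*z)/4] 3*(ξ^2-4)/(4*(ξ^2 + 4)^2)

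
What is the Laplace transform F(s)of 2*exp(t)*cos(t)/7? 2*(s - 1)/(7*((s - 1)^2 + 1))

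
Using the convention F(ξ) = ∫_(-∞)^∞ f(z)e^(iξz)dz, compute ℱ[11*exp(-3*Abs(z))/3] 22/(ξ^2+9)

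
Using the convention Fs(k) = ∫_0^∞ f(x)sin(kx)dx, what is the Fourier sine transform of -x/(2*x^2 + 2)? -pi*exp(-k)/4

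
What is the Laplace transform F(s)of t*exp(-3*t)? (s+3)^(-2)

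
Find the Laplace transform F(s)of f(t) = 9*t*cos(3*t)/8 9*(s^2 - 9)/(8*(s^2 + 9)^2)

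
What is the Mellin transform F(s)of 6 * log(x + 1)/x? -6 * pi * csc(pi * s)/(s - 1)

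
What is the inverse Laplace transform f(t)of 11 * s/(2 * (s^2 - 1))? 11 * cosh(t)/2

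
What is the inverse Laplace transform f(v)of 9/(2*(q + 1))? 9*exp(-v)/2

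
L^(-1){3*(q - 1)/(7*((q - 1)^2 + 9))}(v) 3*exp(v)*cos(3*v)/7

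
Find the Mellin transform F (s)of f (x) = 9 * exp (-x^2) 9 * gamma (s/2)/2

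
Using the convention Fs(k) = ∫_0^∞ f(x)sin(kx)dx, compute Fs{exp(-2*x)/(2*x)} atan(k/2)/2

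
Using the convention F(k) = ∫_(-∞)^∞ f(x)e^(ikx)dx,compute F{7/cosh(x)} 7 * pi/cosh(pi * k/2)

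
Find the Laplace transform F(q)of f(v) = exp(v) 1/(q - 1)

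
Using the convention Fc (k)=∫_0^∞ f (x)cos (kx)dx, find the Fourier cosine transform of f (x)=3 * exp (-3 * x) 9/ (k^2 + 9)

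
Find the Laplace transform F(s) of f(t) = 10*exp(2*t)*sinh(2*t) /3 20/(3*s*(s - 4) ) 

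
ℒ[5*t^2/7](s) 10/(7*s^3)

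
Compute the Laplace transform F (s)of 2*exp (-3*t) 2/ (s + 3)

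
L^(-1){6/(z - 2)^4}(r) r^3 * exp(2 * r)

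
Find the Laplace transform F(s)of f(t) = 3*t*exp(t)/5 3/(5*(s - 1)^2)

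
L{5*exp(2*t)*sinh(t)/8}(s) 5/(8*((s - 2)^2 - 1))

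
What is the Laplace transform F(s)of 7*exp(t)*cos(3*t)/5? 7*(s - 1)/(5*((s - 1)^2 + 9))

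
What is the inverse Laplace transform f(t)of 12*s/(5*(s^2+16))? 12*cos(4*t)/5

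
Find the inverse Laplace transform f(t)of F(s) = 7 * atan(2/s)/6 7 * sin(2 * t)/(6 * t)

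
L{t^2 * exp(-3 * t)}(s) 2/(s+3)^3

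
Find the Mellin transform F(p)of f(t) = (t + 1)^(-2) (-pi*p + pi)/sin(pi*p)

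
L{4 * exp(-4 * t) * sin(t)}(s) 4/((s + 4)^2 + 1)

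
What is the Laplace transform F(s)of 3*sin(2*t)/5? 6/(5*(s^2 + 4))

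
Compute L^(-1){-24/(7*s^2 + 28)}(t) -12*sin(2*t)/7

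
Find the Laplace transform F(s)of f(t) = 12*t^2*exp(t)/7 24/(7*(s - 1)^3)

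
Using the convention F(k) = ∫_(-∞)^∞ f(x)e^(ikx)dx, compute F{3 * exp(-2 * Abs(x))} 12/(k^2 + 4)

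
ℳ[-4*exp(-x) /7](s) -4*gamma(s) /7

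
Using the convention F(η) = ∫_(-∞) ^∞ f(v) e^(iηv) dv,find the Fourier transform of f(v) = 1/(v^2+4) pi*exp(-2*Abs(η) ) /2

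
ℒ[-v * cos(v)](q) (1 - q^2)/(q^2 + 1)^2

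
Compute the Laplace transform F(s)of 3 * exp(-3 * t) 3/(s + 3)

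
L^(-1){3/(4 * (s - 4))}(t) 3 * exp(4 * t)/4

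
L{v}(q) q^(-2)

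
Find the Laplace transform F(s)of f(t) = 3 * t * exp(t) 3/(s - 1)^2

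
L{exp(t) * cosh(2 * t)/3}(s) (s - 1)/(3 * ((s - 1)^2 - 4))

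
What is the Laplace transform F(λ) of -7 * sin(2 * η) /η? -7 * atan(2/λ) 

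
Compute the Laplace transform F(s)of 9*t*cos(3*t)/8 9*(s^2 - 9)/(8*(s^2 + 9)^2)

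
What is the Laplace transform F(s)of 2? 2/s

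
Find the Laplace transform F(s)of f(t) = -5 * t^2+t s^(-2) - 10/s^3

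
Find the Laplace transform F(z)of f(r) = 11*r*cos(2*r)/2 11*(z^2 - 4)/(2*(z^2 + 4)^2)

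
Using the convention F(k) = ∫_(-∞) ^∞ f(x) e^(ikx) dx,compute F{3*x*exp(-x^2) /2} 3*I*sqrt(pi)*k*exp(-k^2/4) /4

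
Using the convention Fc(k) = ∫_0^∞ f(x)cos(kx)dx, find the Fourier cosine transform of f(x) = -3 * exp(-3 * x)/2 -9/(2 * k^2+18)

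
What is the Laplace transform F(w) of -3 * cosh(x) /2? -3 * w/(2 * w^2-2) 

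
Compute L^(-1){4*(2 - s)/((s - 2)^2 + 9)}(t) -4*exp(2*t)*cos(3*t)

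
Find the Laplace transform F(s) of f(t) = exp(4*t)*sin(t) 1/((s - 4) ^2+1) 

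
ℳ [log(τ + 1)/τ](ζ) -pi*csc(pi*ζ)/(ζ - 1)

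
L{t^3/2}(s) 3/s^4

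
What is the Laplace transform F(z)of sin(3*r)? 3/(z^2 + 9)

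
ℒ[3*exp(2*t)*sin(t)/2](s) 3/(2*((s - 2)^2 + 1))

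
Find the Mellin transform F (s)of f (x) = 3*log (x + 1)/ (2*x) -3*pi*csc (pi*s)/ (2*s - 2)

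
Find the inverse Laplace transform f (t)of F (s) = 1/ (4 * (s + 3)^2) t * exp (-3 * t)/4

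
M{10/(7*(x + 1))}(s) 10*pi*csc(pi*s)/7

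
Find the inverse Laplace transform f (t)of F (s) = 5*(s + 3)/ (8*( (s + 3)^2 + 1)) 5*exp (-3*t)*cos (t)/8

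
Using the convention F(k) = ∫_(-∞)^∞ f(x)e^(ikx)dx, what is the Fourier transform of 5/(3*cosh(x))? 5*pi/(3*cosh(pi*k/2))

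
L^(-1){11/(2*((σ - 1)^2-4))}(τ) 11*exp(τ)*sinh(2*τ)/4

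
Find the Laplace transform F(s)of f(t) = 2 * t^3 12/s^4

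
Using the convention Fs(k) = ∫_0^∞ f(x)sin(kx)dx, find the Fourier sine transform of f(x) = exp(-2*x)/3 k/(3*(k^2 + 4))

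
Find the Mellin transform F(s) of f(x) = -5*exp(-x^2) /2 -5*gamma(s/2) /4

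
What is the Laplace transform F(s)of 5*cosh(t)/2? 5*s/(2*(s^2-1))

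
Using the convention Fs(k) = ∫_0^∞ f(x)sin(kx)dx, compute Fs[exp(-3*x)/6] k/(6*(k^2 + 9))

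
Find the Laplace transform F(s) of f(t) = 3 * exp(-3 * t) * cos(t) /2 3 * (s + 3) /(2 * ((s + 3) ^2 + 1) ) 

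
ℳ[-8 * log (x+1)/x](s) 8 * pi * csc (pi * s)/ (s - 1)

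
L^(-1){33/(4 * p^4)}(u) 11 * u^3/8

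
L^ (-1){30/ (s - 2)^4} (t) 5*t^3*exp (2*t)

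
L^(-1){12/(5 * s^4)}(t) 2 * t^3/5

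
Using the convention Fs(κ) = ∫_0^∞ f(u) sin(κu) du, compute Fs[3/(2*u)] 3*pi/4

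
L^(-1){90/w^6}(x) 3 * x^5/4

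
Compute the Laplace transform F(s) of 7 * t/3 7/(3 * s^2) 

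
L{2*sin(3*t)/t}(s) 2*atan(3/s)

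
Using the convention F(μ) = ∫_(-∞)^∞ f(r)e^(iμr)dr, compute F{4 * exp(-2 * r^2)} 2 * sqrt(2) * sqrt(pi) * exp(-μ^2/8)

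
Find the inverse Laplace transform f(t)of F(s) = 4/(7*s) 4/7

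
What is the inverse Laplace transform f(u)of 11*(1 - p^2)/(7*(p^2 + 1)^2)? -11*u*cos(u)/7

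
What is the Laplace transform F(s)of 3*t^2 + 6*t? 6/s^2 + 6/s^3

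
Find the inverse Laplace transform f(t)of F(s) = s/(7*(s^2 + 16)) cos(4*t)/7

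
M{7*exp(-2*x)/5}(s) 7*gamma(s)/(5*2^s)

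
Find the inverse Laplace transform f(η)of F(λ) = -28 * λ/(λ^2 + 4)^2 -7 * η * sin(2 * η)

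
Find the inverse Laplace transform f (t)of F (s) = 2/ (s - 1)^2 2*t*exp (t)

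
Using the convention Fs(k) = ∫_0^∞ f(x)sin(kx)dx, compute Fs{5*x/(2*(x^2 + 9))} 5*pi*exp(-3*k)/4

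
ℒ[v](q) q^(-2)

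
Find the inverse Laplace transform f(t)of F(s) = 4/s 4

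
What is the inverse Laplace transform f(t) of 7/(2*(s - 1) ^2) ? 7*t*exp(t) /2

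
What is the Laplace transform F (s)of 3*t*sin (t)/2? 3*s/ (s^2 + 1)^2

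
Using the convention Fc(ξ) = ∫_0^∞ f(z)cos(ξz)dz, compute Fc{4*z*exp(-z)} 4*(1 - ξ^2)/(ξ^2+1)^2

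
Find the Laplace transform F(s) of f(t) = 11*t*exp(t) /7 11/(7*(s - 1) ^2) 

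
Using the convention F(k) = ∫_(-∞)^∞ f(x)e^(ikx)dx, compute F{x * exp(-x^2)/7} I * sqrt(pi) * k * exp(-k^2/4)/14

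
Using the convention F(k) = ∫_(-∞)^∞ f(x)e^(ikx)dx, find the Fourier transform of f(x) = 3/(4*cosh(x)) 3*pi/(4*cosh(pi*k/2))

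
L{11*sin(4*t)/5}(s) 44/(5*(s^2 + 16))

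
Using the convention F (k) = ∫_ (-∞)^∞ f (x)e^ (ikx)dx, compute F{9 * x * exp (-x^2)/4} 9 * I * sqrt (pi) * k * exp (-k^2/4)/8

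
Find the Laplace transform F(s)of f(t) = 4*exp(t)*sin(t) 4/((s - 1)^2 + 1)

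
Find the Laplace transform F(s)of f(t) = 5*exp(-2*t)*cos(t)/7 5*(s + 2)/(7*((s + 2)^2 + 1))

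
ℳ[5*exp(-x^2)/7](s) 5*gamma(s/2)/14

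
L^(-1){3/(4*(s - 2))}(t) 3*exp(2*t)/4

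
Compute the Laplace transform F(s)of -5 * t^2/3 -10/(3 * s^3)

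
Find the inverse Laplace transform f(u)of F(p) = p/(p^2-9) cosh(3 * u)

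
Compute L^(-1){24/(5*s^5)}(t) t^4/5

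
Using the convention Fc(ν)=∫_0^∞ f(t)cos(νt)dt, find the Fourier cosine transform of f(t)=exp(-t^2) sqrt(pi)*exp(-ν^2/4)/2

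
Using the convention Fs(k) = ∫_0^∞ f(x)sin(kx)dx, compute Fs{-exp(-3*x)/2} -k/(2*k^2 + 18)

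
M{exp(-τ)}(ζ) gamma(ζ)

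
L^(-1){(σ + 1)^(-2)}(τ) τ*exp(-τ)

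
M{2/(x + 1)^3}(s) gamma(s) * gamma(3 - s)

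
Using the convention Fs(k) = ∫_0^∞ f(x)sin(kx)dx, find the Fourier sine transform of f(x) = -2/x -pi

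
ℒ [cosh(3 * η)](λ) λ/(λ^2 - 9)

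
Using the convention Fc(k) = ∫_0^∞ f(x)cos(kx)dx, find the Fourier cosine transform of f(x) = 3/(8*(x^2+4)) 3*pi*exp(-2*k)/32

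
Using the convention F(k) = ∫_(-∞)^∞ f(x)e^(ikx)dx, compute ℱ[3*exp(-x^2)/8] 3*sqrt(pi)*exp(-k^2/4)/8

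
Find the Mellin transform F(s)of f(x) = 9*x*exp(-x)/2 9*gamma(s + 1)/2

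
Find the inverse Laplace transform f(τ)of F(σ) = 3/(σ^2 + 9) sin(3 * τ)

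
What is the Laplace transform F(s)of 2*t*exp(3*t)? 2/(s - 3)^2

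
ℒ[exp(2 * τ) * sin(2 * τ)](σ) 2/((σ - 2)^2 + 4)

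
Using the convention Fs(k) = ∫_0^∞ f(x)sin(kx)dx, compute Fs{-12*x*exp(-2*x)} -48*k/(k^2 + 4)^2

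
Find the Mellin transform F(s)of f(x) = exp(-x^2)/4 gamma(s/2)/8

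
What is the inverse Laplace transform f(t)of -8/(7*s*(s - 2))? -8*exp(t)*sinh(t)/7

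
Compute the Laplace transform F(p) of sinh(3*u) 3/(p^2 - 9) 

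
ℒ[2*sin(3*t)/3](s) 2/(s^2 + 9)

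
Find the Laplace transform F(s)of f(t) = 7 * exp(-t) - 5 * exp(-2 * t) 7/(s + 1) - 5/(s + 2)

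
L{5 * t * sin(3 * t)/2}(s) 15 * s/(s^2 + 9)^2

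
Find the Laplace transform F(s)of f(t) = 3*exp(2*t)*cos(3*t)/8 3*(s - 2)/(8*((s - 2)^2 + 9))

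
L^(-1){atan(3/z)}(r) sin(3 * r)/r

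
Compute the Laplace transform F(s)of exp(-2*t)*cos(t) (s + 2)/((s + 2)^2 + 1)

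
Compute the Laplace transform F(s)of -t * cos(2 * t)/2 (4 - s^2)/(2 * (s^2 + 4)^2)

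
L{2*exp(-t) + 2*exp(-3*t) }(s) 2/(s + 3) + 2/(s + 1) 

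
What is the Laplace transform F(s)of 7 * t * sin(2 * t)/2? 14 * s/(s^2 + 4)^2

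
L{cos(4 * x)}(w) w/(w^2 + 16)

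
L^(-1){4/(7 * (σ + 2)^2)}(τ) 4 * τ * exp(-2 * τ)/7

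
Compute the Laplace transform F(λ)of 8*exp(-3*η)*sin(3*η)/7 24/(7*((λ+3)^2+9))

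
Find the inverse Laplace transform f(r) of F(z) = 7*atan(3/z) 7*sin(3*r) /r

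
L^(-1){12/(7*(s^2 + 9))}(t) 4*sin(3*t)/7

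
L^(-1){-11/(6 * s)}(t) -11/6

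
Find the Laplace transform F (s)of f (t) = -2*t -2/s^2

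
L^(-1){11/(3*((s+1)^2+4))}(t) 11*exp(-t)*sin(2*t)/6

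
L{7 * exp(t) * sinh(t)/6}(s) 7/(6 * s * (s - 2))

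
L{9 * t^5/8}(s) 135/s^6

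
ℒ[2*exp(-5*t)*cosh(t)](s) 2*(s + 5)/((s + 5)^2 - 1)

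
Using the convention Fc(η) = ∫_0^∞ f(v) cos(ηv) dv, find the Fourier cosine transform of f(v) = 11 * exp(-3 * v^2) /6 11 * sqrt(3) * sqrt(pi) * exp(-η^2/12) /36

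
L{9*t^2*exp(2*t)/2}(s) 9/(s - 2)^3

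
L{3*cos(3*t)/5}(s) 3*s/(5*(s^2+9))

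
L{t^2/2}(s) s^(-3) 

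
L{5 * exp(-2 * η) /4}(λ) 5/(4 * (λ + 2) ) 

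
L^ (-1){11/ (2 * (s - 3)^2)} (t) 11 * t * exp (3 * t)/2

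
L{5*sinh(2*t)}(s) 10/(s^2 - 4)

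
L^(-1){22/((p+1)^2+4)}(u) 11*exp(-u)*sin(2*u)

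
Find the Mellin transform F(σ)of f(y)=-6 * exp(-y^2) -3 * gamma(σ/2)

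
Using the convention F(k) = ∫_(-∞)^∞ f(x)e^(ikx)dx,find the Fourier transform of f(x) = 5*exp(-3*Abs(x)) 30/(k^2+9)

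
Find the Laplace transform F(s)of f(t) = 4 4/s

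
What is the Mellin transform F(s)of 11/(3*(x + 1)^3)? 11*pi*(s - 2)*(s - 1)/(6*sin(pi*s))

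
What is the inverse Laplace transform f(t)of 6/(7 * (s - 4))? 6 * exp(4 * t)/7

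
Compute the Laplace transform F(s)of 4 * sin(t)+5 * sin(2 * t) 4/(s^2+1)+10/(s^2+4)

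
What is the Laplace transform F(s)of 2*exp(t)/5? 2/(5*(s - 1))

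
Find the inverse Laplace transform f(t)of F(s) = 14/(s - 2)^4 7 * t^3 * exp(2 * t)/3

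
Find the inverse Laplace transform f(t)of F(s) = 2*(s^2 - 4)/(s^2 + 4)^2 2*t*cos(2*t)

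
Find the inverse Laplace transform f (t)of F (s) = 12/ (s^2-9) 4*sinh (3*t)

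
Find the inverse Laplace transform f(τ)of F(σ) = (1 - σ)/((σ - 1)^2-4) -exp(τ)*cosh(2*τ)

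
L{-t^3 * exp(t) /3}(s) -2/(s - 1) ^4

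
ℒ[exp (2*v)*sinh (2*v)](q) 2/ (q*(q - 4))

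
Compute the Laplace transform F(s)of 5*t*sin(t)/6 5*s/(3*(s^2 + 1)^2)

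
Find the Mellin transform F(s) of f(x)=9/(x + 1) 9*pi*csc(pi*s) 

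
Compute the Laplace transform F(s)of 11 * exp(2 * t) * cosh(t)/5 11 * (s - 2)/(5 * ((s - 2)^2 - 1))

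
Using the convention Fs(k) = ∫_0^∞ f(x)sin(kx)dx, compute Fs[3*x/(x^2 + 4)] 3*pi*exp(-2*k)/2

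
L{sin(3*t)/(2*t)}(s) atan(3/s)/2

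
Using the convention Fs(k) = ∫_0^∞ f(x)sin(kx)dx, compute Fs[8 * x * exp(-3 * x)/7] 48 * k/(7 * (k^2 + 9)^2)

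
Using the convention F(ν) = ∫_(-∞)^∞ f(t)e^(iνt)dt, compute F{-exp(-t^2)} -sqrt(pi) * exp(-ν^2/4)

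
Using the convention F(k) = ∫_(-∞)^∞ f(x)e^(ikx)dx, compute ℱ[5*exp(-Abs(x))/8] 5/(4*(k^2 + 1))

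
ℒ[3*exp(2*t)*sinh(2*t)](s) 6/(s*(s - 4))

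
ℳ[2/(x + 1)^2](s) -2*pi*(s - 1)/sin(pi*s)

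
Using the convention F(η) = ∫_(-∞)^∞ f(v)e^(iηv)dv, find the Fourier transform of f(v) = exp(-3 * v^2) sqrt(3) * sqrt(pi) * exp(-η^2/12)/3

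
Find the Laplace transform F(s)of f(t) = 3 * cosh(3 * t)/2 3 * s/(2 * (s^2 - 9))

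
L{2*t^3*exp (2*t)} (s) 12/ (s - 2)^4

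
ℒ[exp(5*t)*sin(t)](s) 1/((s - 5)^2 + 1)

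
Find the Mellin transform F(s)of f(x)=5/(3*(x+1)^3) 5*pi*(s - 2)*(s - 1)/(6*sin(pi*s))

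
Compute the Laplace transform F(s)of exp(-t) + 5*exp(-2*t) 5/(s + 2) + 1/(s + 1)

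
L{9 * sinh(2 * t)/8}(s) 9/(4 * (s^2 - 4))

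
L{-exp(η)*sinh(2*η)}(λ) -2/((λ - 1)^2-4)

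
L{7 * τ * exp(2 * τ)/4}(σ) 7/(4 * (σ - 2)^2)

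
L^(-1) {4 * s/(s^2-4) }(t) 4 * cosh(2 * t) 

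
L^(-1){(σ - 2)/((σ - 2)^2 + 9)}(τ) exp(2*τ)*cos(3*τ)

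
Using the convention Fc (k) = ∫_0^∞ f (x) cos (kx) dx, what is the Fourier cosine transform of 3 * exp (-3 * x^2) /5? sqrt (3) * sqrt (pi) * exp (-k^2/12) /10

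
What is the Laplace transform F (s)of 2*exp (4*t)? 2/ (s - 4)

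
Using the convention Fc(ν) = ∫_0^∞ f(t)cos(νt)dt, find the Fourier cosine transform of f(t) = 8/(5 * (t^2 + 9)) 4 * pi * exp(-3 * ν)/15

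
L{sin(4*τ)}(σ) 4/(σ^2+16)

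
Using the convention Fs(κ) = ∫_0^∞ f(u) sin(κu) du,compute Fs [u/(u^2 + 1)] pi * exp(-κ) /2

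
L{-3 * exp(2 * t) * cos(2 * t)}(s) 3 * (2 - s)/((s - 2)^2 + 4)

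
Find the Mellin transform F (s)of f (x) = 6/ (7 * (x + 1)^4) gamma (s) * gamma (4 - s)/7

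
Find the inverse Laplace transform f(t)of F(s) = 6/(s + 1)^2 6*t*exp(-t)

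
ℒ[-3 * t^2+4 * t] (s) 4/s^2 - 6/s^3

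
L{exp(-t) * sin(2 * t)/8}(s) 1/(4 * ((s + 1)^2 + 4))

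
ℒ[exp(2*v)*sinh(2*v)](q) 2/(q*(q - 4))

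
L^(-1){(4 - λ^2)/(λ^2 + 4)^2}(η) -η*cos(2*η)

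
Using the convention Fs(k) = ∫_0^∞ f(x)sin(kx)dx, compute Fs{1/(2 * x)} pi/4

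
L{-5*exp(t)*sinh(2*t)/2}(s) -5/((s - 1)^2-4)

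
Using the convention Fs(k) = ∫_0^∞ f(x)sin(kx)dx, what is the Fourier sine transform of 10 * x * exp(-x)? 20 * k/(k^2 + 1)^2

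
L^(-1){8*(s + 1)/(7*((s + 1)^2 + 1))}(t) 8*exp(-t)*cos(t)/7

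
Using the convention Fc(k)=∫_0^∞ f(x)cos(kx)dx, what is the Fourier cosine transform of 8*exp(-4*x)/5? 32/(5*(k^2+16))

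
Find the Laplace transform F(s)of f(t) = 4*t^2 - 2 8/s^3 - 2/s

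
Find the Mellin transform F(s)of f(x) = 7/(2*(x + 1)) 7*pi*csc(pi*s)/2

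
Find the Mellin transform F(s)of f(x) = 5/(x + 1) 5*pi*csc(pi*s)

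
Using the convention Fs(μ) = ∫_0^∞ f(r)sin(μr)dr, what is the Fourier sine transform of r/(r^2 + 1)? pi*exp(-μ)/2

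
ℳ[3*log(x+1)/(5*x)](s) -3*pi*csc(pi*s)/(5*s - 5)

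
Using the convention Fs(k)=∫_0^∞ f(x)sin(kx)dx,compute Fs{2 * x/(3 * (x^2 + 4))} pi * exp(-2 * k)/3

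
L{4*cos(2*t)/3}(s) 4*s/(3*(s^2 + 4))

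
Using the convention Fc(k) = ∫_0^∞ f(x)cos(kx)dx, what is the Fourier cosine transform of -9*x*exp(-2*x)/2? 9*(k^2-4)/(2*(k^2 + 4)^2)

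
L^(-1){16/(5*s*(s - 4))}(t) 8*exp(2*t)*sinh(2*t)/5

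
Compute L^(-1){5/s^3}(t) 5*t^2/2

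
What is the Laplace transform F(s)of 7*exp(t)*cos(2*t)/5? 7*(s - 1)/(5*((s - 1)^2 + 4))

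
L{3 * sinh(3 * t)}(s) 9/(s^2 - 9)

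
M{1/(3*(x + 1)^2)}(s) (-pi*s + pi)/(3*sin(pi*s))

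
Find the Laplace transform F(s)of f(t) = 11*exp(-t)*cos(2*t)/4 11*(s+1)/(4*((s+1)^2+4))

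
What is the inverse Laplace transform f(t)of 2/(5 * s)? 2/5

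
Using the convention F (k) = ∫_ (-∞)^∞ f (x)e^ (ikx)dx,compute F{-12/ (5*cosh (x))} -12*pi/ (5*cosh (pi*k/2))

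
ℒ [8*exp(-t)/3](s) 8/(3*(s+1))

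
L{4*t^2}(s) 8/s^3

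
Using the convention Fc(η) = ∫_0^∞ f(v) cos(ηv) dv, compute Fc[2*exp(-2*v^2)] sqrt(2)*sqrt(pi)*exp(-η^2/8) /2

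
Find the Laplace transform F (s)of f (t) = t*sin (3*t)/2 3*s/ (s^2 + 9)^2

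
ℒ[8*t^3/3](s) 16/s^4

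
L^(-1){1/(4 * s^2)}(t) t/4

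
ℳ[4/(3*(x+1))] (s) 4*pi*csc(pi*s)/3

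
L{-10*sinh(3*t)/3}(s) -10/(s^2 - 9)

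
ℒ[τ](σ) σ^(-2)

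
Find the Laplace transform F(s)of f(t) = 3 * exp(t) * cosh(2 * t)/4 3 * (s - 1)/(4 * ((s - 1)^2 - 4))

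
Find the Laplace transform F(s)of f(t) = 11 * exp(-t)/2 11/(2 * (s + 1))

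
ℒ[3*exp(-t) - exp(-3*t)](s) 3/(s + 1)-1/(s + 3) 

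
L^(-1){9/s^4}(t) 3*t^3/2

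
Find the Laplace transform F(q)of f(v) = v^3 6/q^4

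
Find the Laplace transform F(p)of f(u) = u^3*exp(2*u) 6/(p - 2)^4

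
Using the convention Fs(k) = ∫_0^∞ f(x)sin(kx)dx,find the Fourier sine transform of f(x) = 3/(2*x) 3*pi/4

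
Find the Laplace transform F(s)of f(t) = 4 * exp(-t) 4/(s + 1)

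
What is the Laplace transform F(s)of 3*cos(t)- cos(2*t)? 3*s/(s^2 + 1)- s/(s^2 + 4)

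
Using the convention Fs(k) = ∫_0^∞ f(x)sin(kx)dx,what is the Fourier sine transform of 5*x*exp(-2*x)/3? 20*k/(3*(k^2+4)^2)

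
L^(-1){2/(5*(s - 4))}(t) 2*exp(4*t)/5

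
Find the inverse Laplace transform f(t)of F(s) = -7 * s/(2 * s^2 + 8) -7 * cos(2 * t)/2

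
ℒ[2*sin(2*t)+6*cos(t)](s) 6*s/(s^2+1)+4/(s^2+4)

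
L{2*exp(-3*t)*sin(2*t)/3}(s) 4/(3*((s + 3)^2 + 4))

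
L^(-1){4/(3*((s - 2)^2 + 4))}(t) 2*exp(2*t)*sin(2*t)/3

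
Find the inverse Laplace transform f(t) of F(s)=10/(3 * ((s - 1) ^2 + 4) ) 5 * exp(t) * sin(2 * t) /3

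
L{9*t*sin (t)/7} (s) 18*s/ (7*(s^2 + 1)^2)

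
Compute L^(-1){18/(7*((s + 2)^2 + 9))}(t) 6*exp(-2*t)*sin(3*t)/7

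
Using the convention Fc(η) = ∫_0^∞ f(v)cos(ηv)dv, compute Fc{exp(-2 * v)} 2/(η^2 + 4)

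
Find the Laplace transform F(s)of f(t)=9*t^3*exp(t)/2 27/(s - 1)^4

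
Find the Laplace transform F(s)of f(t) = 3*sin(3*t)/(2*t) 3*atan(3/s)/2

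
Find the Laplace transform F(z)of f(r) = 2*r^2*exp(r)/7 4/(7*(z - 1)^3)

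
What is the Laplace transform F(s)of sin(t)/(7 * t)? atan(1/s)/7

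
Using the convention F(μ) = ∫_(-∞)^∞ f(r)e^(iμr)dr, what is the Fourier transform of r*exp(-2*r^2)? sqrt(2)*I*sqrt(pi)*μ*exp(-μ^2/8)/8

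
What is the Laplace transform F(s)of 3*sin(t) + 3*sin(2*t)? 6/(s^2 + 4) + 3/(s^2 + 1)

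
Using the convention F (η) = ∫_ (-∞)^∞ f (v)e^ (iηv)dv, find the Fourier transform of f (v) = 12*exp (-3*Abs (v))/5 72/ (5*(η^2 + 9))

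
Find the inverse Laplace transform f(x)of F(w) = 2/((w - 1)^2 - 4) exp(x)*sinh(2*x)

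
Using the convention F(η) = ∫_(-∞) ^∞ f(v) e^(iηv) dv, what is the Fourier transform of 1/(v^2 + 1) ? pi*exp(-Abs(η) ) 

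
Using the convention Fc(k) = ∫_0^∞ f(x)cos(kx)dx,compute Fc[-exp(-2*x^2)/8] -sqrt(2)*sqrt(pi)*exp(-k^2/8)/32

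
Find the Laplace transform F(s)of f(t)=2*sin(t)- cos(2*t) 2/(s^2 + 1)- s/(s^2 + 4)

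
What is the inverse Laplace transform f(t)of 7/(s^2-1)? 7*sinh(t)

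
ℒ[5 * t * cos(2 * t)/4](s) 5 * (s^2 - 4)/(4 * (s^2 + 4)^2)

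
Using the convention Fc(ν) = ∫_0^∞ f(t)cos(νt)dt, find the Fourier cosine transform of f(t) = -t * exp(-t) (ν^2 - 1)/(ν^2+1)^2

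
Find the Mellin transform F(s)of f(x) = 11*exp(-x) 11*gamma(s)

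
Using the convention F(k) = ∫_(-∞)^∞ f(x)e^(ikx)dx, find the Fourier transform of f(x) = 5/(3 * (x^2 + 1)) 5 * pi * exp(-Abs(k))/3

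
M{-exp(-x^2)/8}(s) -gamma(s/2)/16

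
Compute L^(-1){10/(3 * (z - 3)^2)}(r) 10 * r * exp(3 * r)/3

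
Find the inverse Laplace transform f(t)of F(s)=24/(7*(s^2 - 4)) 12*sinh(2*t)/7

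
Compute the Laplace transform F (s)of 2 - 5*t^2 2/s - 10/s^3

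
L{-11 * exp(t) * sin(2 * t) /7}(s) -22/(7 * (s - 1) ^2 + 28) 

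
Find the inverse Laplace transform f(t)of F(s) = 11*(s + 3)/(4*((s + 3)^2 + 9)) 11*exp(-3*t)*cos(3*t)/4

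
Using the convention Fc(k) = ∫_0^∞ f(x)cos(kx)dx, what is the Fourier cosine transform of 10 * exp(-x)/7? 10/(7 * (k^2 + 1))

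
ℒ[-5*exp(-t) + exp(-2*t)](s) 1/(s + 2) - 5/(s + 1)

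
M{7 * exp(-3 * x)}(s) 7 * gamma(s)/3^s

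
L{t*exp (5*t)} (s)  (s - 5)^ (-2)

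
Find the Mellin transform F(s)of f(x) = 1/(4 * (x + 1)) pi * csc(pi * s)/4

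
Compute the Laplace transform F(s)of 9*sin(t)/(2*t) 9*atan(1/s)/2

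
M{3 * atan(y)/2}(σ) -3 * pi * sec(pi * σ/2)/(4 * σ)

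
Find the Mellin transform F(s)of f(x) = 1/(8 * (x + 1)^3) pi * (s - 2) * (s - 1)/(16 * sin(pi * s))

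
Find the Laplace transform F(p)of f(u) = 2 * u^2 4/p^3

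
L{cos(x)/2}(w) w/(2 * (w^2 + 1))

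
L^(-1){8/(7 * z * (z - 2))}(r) 8 * exp(r) * sinh(r)/7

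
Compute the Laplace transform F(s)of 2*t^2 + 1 1/s + 4/s^3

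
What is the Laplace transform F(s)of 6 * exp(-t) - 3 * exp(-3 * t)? 6/(s+1) - 3/(s+3)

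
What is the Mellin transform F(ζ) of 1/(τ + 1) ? pi*csc(pi*ζ) 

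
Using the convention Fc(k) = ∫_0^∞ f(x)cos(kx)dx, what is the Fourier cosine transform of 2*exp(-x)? 2/(k^2+1)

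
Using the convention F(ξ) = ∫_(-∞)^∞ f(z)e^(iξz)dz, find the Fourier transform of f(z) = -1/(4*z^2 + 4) -pi*exp(-Abs(ξ))/4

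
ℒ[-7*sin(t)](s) -7/(s^2 + 1)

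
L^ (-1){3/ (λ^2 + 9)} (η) sin (3*η)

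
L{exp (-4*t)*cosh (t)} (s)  (s + 4)/ ( (s + 4)^2 - 1)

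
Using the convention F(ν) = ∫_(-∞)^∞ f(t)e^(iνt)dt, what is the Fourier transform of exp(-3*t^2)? sqrt(3)*sqrt(pi)*exp(-ν^2/12)/3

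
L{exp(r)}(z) 1/(z - 1)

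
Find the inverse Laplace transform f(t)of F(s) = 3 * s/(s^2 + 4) 3 * cos(2 * t)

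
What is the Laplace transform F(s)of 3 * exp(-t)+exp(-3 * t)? 3/(s+1)+1/(s+3)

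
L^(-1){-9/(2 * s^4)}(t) -3 * t^3/4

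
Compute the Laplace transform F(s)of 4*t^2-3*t 8/s^3-3/s^2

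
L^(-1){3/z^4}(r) r^3/2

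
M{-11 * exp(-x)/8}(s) -11 * gamma(s)/8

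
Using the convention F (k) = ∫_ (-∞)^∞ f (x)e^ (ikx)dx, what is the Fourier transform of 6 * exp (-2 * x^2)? 3 * sqrt (2) * sqrt (pi) * exp (-k^2/8)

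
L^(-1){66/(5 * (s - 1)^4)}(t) 11 * t^3 * exp(t)/5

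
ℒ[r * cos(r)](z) (z^2 - 1)/(z^2 + 1)^2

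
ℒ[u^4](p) 24/p^5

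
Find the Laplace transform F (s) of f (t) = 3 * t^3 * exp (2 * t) 18/ (s - 2) ^4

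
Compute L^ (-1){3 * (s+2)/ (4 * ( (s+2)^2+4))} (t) 3 * exp (-2 * t) * cos (2 * t)/4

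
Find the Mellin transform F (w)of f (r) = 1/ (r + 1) pi*csc (pi*w)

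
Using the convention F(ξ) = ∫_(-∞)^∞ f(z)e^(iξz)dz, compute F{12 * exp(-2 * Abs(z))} 48/(ξ^2+4)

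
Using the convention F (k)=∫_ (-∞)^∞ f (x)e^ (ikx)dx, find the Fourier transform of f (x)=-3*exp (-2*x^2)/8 -3*sqrt (2)*sqrt (pi)*exp (-k^2/8)/16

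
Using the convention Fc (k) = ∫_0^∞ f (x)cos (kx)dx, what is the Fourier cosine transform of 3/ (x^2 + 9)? pi*exp (-3*k)/2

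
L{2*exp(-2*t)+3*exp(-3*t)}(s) 2/(s+2)+3/(s+3)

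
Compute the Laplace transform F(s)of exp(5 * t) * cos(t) (s - 5)/((s - 5)^2+1)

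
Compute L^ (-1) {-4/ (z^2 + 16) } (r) -sin (4 * r) 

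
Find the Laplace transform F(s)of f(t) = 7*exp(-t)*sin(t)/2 7/(2*((s + 1)^2 + 1))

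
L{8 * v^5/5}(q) 192/q^6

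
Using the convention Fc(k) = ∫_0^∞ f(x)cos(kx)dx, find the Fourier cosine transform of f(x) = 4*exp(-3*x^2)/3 2*sqrt(3)*sqrt(pi)*exp(-k^2/12)/9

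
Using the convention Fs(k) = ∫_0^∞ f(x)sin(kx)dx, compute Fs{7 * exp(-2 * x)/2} 7 * k/(2 * (k^2 + 4))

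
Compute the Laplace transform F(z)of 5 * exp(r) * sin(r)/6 5/(6 * ((z - 1)^2+1))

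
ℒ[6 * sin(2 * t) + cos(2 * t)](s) 12/(s^2 + 4) + s/(s^2 + 4)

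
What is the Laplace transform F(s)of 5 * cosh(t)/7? 5 * s/(7 * (s^2 - 1))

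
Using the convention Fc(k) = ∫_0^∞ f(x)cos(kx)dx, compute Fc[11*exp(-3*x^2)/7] 11*sqrt(3)*sqrt(pi)*exp(-k^2/12)/42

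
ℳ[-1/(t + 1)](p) -pi * csc(pi * p)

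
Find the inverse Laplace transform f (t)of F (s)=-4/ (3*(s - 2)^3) -2*t^2*exp (2*t)/3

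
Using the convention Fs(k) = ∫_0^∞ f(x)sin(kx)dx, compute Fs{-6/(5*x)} -3*pi/5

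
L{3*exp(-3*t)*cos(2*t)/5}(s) 3*(s + 3)/(5*((s + 3)^2 + 4))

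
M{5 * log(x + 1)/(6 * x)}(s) -5 * pi * csc(pi * s)/(6 * s - 6)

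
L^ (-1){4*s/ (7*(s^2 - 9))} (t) 4*cosh (3*t)/7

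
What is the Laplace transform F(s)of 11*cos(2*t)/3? 11*s/(3*(s^2 + 4))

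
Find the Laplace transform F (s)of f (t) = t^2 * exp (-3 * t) 2/ (s + 3)^3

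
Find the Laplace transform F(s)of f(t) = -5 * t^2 -10/s^3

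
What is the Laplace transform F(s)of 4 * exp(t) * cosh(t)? 4 * (s - 1)/(s * (s - 2))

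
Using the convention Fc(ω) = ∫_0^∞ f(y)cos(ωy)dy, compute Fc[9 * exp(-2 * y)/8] 9/(4 * (ω^2 + 4))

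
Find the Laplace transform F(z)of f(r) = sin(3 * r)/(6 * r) atan(3/z)/6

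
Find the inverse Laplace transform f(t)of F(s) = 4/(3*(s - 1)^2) 4*t*exp(t)/3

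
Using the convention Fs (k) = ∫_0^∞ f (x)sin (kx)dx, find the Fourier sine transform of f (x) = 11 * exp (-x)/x 11 * atan (k)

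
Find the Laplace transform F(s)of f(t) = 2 2/s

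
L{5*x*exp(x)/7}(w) 5/(7*(w - 1)^2)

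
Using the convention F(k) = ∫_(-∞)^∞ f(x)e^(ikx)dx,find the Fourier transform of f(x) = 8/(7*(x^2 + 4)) 4*pi*exp(-2*Abs(k))/7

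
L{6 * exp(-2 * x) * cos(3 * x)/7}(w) 6 * (w + 2)/(7 * ((w + 2)^2 + 9))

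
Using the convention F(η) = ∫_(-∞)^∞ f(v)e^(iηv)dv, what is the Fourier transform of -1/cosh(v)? -pi/cosh(pi * η/2)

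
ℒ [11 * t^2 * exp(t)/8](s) 11/(4 * (s - 1)^3)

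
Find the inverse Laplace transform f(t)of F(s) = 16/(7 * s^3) 8 * t^2/7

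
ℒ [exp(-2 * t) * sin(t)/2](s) 1/(2 * ((s+2)^2+1))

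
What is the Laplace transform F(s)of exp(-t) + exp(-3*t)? 1/(s + 3) + 1/(s + 1)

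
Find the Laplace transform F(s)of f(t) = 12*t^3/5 72/(5*s^4)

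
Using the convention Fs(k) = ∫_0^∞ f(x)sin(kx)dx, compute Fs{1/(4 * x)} pi/8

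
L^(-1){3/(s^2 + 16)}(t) 3*sin(4*t)/4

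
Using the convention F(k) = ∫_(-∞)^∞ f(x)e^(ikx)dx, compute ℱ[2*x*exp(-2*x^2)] sqrt(2)*I*sqrt(pi)*k*exp(-k^2/8)/4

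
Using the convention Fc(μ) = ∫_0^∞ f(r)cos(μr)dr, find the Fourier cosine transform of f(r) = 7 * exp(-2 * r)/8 7/(4 * (μ^2 + 4))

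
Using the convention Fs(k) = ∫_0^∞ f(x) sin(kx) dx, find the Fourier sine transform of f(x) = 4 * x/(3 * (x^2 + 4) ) 2 * pi * exp(-2 * k) /3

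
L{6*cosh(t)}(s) 6*s/(s^2-1)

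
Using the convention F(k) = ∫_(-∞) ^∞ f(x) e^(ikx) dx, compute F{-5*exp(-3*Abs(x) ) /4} -15/(2*k^2 + 18) 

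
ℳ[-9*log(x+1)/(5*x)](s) 9*pi*csc(pi*s)/(5*(s - 1))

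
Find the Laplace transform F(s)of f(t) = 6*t 6/s^2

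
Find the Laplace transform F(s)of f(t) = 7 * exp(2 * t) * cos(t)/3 7 * (s - 2)/(3 * ((s - 2)^2 + 1))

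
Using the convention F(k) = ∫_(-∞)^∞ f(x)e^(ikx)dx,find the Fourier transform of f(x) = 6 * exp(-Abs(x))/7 12/(7 * (k^2 + 1))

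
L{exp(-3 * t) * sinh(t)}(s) 1/((s+3)^2 - 1)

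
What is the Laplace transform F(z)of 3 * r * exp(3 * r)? 3/(z - 3)^2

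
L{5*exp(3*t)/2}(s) 5/(2*(s - 3))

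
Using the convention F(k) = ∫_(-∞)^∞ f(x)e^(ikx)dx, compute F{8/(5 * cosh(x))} 8 * pi/(5 * cosh(pi * k/2))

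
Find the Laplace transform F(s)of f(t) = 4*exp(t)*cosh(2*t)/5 4*(s - 1)/(5*((s - 1)^2-4))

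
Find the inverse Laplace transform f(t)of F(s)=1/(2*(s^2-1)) sinh(t)/2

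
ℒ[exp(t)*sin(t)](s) 1/((s - 1)^2 + 1)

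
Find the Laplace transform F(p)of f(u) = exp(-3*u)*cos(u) (p + 3)/((p + 3)^2 + 1)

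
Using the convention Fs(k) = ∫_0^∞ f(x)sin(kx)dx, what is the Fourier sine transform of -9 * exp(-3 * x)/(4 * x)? -9 * atan(k/3)/4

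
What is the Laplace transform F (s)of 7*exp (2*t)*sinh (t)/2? 7/ (2*( (s - 2)^2 - 1))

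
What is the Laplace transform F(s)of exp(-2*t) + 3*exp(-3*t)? 3/(s + 3) + 1/(s + 2)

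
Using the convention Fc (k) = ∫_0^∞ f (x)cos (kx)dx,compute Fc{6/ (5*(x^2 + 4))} 3*pi*exp (-2*k)/10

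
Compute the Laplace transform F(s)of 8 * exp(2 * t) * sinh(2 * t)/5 16/(5 * s * (s - 4))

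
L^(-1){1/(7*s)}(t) 1/7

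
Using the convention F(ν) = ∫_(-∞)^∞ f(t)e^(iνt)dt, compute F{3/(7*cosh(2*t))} 3*pi/(14*cosh(pi*ν/4))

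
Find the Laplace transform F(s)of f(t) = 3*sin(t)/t 3*atan(1/s)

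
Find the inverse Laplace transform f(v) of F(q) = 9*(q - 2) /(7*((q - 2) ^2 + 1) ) 9*exp(2*v)*cos(v) /7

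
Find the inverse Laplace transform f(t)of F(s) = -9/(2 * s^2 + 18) -3 * sin(3 * t)/2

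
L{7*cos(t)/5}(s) 7*s/(5*(s^2+1))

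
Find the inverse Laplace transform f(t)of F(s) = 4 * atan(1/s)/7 4 * sin(t)/(7 * t)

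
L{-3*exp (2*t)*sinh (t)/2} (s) -3/ (2*(s - 2)^2 - 2)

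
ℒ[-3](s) -3/s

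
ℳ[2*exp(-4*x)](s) 2^(1 - 2*s)*gamma(s)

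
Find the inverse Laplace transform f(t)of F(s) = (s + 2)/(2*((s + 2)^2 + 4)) exp(-2*t)*cos(2*t)/2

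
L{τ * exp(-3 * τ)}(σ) (σ + 3)^(-2)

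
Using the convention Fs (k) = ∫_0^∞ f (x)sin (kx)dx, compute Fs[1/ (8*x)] pi/16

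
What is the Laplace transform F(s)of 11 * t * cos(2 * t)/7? 11 * (s^2 - 4)/(7 * (s^2+4)^2)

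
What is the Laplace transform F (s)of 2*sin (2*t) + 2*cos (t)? 2*s/ (s^2 + 1) + 4/ (s^2 + 4)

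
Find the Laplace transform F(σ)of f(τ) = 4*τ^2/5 8/(5*σ^3)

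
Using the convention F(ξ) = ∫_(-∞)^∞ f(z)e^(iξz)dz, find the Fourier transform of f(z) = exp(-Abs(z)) 2/(ξ^2 + 1)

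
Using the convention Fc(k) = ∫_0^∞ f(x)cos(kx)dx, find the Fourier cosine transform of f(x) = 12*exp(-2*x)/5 24/(5*(k^2 + 4))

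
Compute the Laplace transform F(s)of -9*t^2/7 -18/(7*s^3)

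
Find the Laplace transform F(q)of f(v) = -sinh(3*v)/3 -1/(q^2 - 9)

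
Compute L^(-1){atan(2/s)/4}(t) sin(2 * t)/(4 * t)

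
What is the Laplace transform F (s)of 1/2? 1/ (2*s)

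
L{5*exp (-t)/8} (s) 5/ (8*(s+1))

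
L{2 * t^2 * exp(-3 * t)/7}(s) 4/(7 * (s + 3)^3)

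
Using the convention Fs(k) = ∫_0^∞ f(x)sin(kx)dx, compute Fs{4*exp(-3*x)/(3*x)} 4*atan(k/3)/3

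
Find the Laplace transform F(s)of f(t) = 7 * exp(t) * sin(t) 7/((s - 1)^2 + 1)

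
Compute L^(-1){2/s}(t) 2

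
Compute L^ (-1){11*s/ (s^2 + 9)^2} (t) 11*t*sin (3*t)/6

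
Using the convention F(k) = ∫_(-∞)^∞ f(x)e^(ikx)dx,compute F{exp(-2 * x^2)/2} sqrt(2) * sqrt(pi) * exp(-k^2/8)/4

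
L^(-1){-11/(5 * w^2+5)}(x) -11 * sin(x)/5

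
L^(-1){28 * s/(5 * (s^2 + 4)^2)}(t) 7 * t * sin(2 * t)/5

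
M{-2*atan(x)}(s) pi*sec(pi*s/2)/s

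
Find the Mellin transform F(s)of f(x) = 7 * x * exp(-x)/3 7 * gamma(s + 1)/3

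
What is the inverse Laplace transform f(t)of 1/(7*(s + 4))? exp(-4*t)/7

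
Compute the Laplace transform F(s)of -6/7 -6/(7*s)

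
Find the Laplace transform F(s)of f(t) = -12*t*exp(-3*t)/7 -12/(7*(s + 3)^2)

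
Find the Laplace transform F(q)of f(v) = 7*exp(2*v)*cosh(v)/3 7*(q - 2)/(3*((q - 2)^2 - 1))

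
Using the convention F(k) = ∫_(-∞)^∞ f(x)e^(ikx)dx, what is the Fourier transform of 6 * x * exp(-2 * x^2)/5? 3 * sqrt(2) * I * sqrt(pi) * k * exp(-k^2/8)/20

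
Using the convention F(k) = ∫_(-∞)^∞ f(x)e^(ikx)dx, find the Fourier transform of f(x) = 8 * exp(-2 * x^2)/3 4 * sqrt(2) * sqrt(pi) * exp(-k^2/8)/3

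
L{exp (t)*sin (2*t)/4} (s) 1/ (2*( (s - 1)^2 + 4))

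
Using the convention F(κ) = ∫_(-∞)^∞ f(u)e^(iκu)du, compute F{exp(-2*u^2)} sqrt(2)*sqrt(pi)*exp(-κ^2/8)/2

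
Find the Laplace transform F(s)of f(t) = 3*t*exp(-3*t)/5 3/(5*(s + 3)^2)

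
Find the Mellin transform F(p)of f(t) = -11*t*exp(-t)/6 -11*gamma(p + 1)/6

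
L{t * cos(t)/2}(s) (s^2 - 1)/(2 * (s^2 + 1)^2)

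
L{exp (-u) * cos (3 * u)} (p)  (p + 1)/ ( (p + 1)^2 + 9)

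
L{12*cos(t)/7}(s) 12*s/(7*(s^2 + 1))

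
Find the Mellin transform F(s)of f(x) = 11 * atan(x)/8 -11 * pi * sec(pi * s/2)/(16 * s)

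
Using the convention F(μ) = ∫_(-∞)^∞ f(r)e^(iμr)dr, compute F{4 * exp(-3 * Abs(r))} 24/(μ^2 + 9)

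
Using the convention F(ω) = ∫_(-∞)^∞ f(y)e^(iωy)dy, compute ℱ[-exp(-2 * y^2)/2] -sqrt(2) * sqrt(pi) * exp(-ω^2/8)/4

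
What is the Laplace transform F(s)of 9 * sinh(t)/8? 9/(8 * (s^2 - 1))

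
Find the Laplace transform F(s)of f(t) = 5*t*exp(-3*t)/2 5/(2*(s + 3)^2)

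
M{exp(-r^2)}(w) gamma(w/2)/2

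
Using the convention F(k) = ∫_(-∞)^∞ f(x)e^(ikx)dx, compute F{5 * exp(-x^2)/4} 5 * sqrt(pi) * exp(-k^2/4)/4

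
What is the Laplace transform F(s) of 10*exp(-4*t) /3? 10/(3*(s + 4) ) 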